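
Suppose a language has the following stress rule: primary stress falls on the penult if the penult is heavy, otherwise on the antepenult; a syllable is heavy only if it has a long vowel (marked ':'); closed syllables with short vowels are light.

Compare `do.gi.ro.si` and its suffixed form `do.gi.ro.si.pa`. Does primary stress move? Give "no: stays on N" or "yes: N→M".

yes: 2→3

Base `do.gi.ro.si` (4 syllables):
  Weights: 2 gi L, 3 ro L, 4 si L.
  The penult (syllable 3, ro) is light, so stress falls on the antepenult (syllable 2, gi).
  → primary stress on syllable 2.
Suffixed `do.gi.ro.si.pa` (5 syllables):
  Weights: 3 ro L, 4 si L, 5 pa L.
  The penult (syllable 4, si) is light, so stress falls on the antepenult (syllable 3, ro).
  → primary stress on syllable 3.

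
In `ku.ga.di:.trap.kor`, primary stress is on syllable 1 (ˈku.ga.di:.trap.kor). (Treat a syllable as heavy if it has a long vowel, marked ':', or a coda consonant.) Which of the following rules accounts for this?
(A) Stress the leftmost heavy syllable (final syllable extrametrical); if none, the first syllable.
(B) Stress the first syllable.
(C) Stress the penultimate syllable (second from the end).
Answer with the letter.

B

Rule A → syllable 3 (observed: 1).
Rule B → syllable 1 ✓.
Rule C → syllable 4 (observed: 1).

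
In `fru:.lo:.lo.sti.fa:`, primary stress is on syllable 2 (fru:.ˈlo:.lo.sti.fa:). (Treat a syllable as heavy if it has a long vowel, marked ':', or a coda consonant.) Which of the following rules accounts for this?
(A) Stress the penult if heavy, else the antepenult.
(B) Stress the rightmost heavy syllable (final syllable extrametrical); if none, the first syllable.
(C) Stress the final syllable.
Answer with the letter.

Rule A → syllable 3 (observed: 2).
Rule B → syllable 2 ✓.
Rule C → syllable 5 (observed: 2).

B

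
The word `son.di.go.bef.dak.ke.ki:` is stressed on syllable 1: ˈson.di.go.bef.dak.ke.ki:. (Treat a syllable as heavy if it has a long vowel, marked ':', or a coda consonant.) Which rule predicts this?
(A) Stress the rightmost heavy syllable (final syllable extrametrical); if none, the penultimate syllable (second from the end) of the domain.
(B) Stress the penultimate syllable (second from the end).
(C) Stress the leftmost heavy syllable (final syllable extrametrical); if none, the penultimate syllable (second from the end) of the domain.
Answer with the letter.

C

Rule A → syllable 5 (observed: 1).
Rule B → syllable 6 (observed: 1).
Rule C → syllable 1 ✓.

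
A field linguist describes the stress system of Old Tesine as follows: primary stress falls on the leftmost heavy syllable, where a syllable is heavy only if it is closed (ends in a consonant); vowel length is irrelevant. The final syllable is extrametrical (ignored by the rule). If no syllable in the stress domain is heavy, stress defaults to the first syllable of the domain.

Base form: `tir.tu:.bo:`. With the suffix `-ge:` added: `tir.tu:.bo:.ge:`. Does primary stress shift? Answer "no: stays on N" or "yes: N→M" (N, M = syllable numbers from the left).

no: stays on 1

Base `tir.tu:.bo:` (3 syllables):
  The final syllable (3, bo:) is extrametrical; the stress domain is syllables 1–2.
  Weights: 1 tir H, 2 tu: L.
  Heavy syllables in the domain: 1. The leftmost is syllable 1 (tir).
  → primary stress on syllable 1.
Suffixed `tir.tu:.bo:.ge:` (4 syllables):
  The final syllable (4, ge:) is extrametrical; the stress domain is syllables 1–3.
  Weights: 1 tir H, 2 tu: L, 3 bo: L.
  Heavy syllables in the domain: 1. The leftmost is syllable 1 (tir).
  → primary stress on syllable 1.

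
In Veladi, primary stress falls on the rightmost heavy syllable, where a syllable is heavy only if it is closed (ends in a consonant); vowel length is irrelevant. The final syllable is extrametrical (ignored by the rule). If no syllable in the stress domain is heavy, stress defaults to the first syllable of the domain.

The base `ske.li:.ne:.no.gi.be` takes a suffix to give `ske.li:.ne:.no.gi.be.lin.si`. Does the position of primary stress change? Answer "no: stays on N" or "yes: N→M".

yes: 1→7

Base `ske.li:.ne:.no.gi.be` (6 syllables):
  The final syllable (6, be) is extrametrical; the stress domain is syllables 1–5.
  Weights: 1 ske L, 2 li: L, 3 ne: L, 4 no L, 5 gi L.
  No heavy syllable in the domain; default to the first syllable of the domain = syllable 1.
  → primary stress on syllable 1.
Suffixed `ske.li:.ne:.no.gi.be.lin.si` (8 syllables):
  The final syllable (8, si) is extrametrical; the stress domain is syllables 1–7.
  Weights: 1 ske L, 2 li: L, 3 ne: L, 4 no L, 5 gi L, 6 be L, 7 lin H.
  Heavy syllables in the domain: 7. The rightmost is syllable 7 (lin).
  → primary stress on syllable 7.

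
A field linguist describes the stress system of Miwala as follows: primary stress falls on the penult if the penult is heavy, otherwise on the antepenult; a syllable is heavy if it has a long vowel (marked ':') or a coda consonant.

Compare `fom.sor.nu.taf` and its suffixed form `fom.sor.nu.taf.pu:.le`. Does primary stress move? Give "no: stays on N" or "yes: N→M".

Base `fom.sor.nu.taf` (4 syllables):
  Weights: 2 sor H, 3 nu L, 4 taf H.
  The penult (syllable 3, nu) is light, so stress falls on the antepenult (syllable 2, sor).
  → primary stress on syllable 2.
Suffixed `fom.sor.nu.taf.pu:.le` (6 syllables):
  Weights: 4 taf H, 5 pu: H, 6 le L.
  The penult (syllable 5, pu:) is heavy, so it takes stress.
  → primary stress on syllable 5.

yes: 2→5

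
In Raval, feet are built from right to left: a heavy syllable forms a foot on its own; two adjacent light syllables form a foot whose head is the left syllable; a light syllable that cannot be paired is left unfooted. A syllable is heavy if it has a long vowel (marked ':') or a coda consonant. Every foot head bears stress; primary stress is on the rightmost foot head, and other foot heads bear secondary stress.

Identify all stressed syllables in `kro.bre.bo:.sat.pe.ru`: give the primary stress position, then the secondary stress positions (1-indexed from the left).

primary 5, secondary 1, 3, 4

Weights: 1 kro L, 2 bre L, 3 bo: H, 4 sat H, 5 pe L, 6 ru L.
Parse right to left (heavy = foot alone; LL = one foot; stranded L unfooted): (ˈkro.bre) (ˈbo:) (ˈsat) (ˈpe.ru).
Foot heads: 1, 3, 4, 5.
Primary stress on the rightmost head = syllable 5.
Secondary stress on 1, 3, 4: ˌkro.bre.ˌbo:.ˌsat.ˈpe.ru.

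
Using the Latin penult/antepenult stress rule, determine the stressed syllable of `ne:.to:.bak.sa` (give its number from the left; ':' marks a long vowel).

3

Classical Latin: stress the penult if heavy (long vowel or closed), else the antepenult.
Weights: 2 to: H, 3 bak H, 4 sa L.
The penult (syllable 3, bak) is heavy, so it takes stress.
Stress on syllable 3: ne:.to:.ˈbak.sa.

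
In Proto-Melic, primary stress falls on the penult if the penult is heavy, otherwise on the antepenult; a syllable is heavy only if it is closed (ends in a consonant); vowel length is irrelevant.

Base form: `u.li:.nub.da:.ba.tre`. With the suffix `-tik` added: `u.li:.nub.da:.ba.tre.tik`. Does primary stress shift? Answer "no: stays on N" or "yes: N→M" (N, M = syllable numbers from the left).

yes: 4→5

Base `u.li:.nub.da:.ba.tre` (6 syllables):
  Weights: 4 da: L, 5 ba L, 6 tre L.
  The penult (syllable 5, ba) is light, so stress falls on the antepenult (syllable 4, da:).
  → primary stress on syllable 4.
Suffixed `u.li:.nub.da:.ba.tre.tik` (7 syllables):
  Weights: 5 ba L, 6 tre L, 7 tik H.
  The penult (syllable 6, tre) is light, so stress falls on the antepenult (syllable 5, ba).
  → primary stress on syllable 5.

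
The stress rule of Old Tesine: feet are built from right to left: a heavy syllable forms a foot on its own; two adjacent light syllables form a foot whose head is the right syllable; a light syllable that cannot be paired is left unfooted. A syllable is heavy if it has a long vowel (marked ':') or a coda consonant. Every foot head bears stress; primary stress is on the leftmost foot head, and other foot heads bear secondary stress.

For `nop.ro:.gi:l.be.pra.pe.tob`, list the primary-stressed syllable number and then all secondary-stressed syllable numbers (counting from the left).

Weights: 1 nop H, 2 ro: H, 3 gi:l H, 4 be L, 5 pra L, 6 pe L, 7 tob H.
Parse right to left (heavy = foot alone; LL = one foot; stranded L unfooted): (ˈnop) (ˈro:) (ˈgi:l) be (pra.ˈpe) (ˈtob).
Foot heads: 1, 2, 3, 6, 7.
Primary stress on the leftmost head = syllable 1.
Secondary stress on 2, 3, 6, 7: ˈnop.ˌro:.ˌgi:l.be.pra.ˌpe.ˌtob.

primary 1, secondary 2, 3, 6, 7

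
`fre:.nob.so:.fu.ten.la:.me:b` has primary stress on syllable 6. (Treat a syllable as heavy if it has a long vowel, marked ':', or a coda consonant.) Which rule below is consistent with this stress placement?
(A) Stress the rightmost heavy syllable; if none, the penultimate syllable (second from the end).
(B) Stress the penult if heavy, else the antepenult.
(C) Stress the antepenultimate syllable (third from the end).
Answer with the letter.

B

Rule A → syllable 7 (observed: 6).
Rule B → syllable 6 ✓.
Rule C → syllable 5 (observed: 6).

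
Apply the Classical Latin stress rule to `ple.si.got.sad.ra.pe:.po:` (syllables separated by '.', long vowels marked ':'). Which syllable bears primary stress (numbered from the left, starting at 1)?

6

Classical Latin: stress the penult if heavy (long vowel or closed), else the antepenult.
Weights: 5 ra L, 6 pe: H, 7 po: H.
The penult (syllable 6, pe:) is heavy, so it takes stress.
Stress on syllable 6: ple.si.got.sad.ra.ˈpe:.po:.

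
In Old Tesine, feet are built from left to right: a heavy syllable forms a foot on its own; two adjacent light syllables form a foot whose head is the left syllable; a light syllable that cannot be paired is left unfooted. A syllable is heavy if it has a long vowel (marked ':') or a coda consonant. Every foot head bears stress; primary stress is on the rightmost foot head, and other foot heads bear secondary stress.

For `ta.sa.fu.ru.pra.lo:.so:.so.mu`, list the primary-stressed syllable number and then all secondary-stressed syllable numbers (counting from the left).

primary 8, secondary 1, 3, 6, 7

Weights: 1 ta L, 2 sa L, 3 fu L, 4 ru L, 5 pra L, 6 lo: H, 7 so: H, 8 so L, 9 mu L.
Parse left to right (heavy = foot alone; LL = one foot; stranded L unfooted): (ˈta.sa) (ˈfu.ru) pra (ˈlo:) (ˈso:) (ˈso.mu).
Foot heads: 1, 3, 6, 7, 8.
Primary stress on the rightmost head = syllable 8.
Secondary stress on 1, 3, 6, 7: ˌta.sa.ˌfu.ru.pra.ˌlo:.ˌso:.ˈso.mu.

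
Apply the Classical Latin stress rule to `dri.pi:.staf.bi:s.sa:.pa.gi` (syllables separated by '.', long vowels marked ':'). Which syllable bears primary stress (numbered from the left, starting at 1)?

Classical Latin: stress the penult if heavy (long vowel or closed), else the antepenult.
Weights: 5 sa: H, 6 pa L, 7 gi L.
The penult (syllable 6, pa) is light, so stress falls on the antepenult (syllable 5, sa:).
Stress on syllable 5: dri.pi:.staf.bi:s.ˈsa:.pa.gi.

5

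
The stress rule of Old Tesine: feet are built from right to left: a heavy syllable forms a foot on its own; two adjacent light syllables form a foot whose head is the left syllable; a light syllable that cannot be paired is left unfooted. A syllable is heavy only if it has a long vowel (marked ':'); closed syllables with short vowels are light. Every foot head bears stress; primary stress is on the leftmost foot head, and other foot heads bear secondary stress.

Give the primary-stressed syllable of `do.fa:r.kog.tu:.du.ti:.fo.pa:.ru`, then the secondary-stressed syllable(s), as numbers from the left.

primary 2, secondary 4, 6, 8

Weights: 1 do L, 2 fa:r H, 3 kog L, 4 tu: H, 5 du L, 6 ti: H, 7 fo L, 8 pa: H, 9 ru L.
Parse right to left (heavy = foot alone; LL = one foot; stranded L unfooted): do (ˈfa:r) kog (ˈtu:) du (ˈti:) fo (ˈpa:) ru.
Foot heads: 2, 4, 6, 8.
Primary stress on the leftmost head = syllable 2.
Secondary stress on 4, 6, 8: do.ˈfa:r.kog.ˌtu:.du.ˌti:.fo.ˌpa:.ru.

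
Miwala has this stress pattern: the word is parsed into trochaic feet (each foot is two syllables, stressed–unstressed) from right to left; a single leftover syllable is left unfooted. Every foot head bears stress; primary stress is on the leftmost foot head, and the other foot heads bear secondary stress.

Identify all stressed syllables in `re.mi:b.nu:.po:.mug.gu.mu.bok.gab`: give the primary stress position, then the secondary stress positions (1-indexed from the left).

Parse right to left into trochaic (ˈσσ) feet: re (ˈmi:b.nu:) (ˈpo:.mug) (ˈgu.mu) (ˈbok.gab). Syllable 1 is left unfooted.
Foot heads (stressed positions): 2, 4, 6, 8.
End Rule Leftmost: primary stress on the leftmost head = syllable 2.
Secondary stress on 4, 6, 8: re.ˈmi:b.nu:.ˌpo:.mug.ˌgu.mu.ˌbok.gab.

primary 2, secondary 4, 6, 8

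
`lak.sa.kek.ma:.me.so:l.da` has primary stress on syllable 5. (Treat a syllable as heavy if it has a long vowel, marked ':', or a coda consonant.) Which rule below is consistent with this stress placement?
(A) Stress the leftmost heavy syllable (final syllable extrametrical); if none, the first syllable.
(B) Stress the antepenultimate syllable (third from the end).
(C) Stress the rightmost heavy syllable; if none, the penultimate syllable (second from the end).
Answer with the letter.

Rule A → syllable 1 (observed: 5).
Rule B → syllable 5 ✓.
Rule C → syllable 6 (observed: 5).

B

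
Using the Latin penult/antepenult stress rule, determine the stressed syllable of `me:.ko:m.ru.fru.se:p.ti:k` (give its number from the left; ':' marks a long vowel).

Classical Latin: stress the penult if heavy (long vowel or closed), else the antepenult.
Weights: 4 fru L, 5 se:p H, 6 ti:k H.
The penult (syllable 5, se:p) is heavy, so it takes stress.
Stress on syllable 5: me:.ko:m.ru.fru.ˈse:p.ti:k.

5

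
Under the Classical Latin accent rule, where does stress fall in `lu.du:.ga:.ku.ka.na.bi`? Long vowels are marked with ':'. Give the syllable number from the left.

Classical Latin: stress the penult if heavy (long vowel or closed), else the antepenult.
Weights: 5 ka L, 6 na L, 7 bi L.
The penult (syllable 6, na) is light, so stress falls on the antepenult (syllable 5, ka).
Stress on syllable 5: lu.du:.ga:.ku.ˈka.na.bi.

5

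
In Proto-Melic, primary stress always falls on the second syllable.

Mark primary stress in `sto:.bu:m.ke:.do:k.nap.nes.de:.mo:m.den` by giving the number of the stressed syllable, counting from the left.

The word has 9 syllables; the second syllable is syllable 2 (bu:m).
Primary stress: syllable 2 → sto:.ˈbu:m.ke:.do:k.nap.nes.de:.mo:m.den.

2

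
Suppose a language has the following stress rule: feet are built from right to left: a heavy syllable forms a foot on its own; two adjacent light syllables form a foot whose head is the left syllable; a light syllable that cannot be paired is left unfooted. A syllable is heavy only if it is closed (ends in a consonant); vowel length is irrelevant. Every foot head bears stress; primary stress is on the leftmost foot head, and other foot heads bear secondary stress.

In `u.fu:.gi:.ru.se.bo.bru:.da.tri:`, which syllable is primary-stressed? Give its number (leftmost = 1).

2

Weights: 1 u L, 2 fu: L, 3 gi: L, 4 ru L, 5 se L, 6 bo L, 7 bru: L, 8 da L, 9 tri: L.
Parse right to left (heavy = foot alone; LL = one foot; stranded L unfooted): u (ˈfu:.gi:) (ˈru.se) (ˈbo.bru:) (ˈda.tri:).
Foot heads: 2, 4, 6, 8.
Primary stress on the leftmost head = syllable 2.
Primary stress: syllable 2 → u.ˈfu:.gi:.ru.se.bo.bru:.da.tri:.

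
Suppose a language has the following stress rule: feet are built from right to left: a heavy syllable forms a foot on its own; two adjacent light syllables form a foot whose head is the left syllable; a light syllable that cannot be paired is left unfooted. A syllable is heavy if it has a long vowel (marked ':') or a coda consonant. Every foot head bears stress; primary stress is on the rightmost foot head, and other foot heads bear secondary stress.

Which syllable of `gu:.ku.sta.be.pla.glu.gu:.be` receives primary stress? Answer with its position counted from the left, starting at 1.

Weights: 1 gu: H, 2 ku L, 3 sta L, 4 be L, 5 pla L, 6 glu L, 7 gu: H, 8 be L.
Parse right to left (heavy = foot alone; LL = one foot; stranded L unfooted): (ˈgu:) ku (ˈsta.be) (ˈpla.glu) (ˈgu:) be.
Foot heads: 1, 3, 5, 7.
Primary stress on the rightmost head = syllable 7.
Primary stress: syllable 7 → gu:.ku.sta.be.pla.glu.ˈgu:.be.

7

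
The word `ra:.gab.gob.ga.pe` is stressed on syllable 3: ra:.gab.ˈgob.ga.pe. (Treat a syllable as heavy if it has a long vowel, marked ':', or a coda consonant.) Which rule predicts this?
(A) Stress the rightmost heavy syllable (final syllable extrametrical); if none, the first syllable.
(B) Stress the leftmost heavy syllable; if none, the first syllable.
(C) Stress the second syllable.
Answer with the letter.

Rule A → syllable 3 ✓.
Rule B → syllable 1 (observed: 3).
Rule C → syllable 2 (observed: 3).

A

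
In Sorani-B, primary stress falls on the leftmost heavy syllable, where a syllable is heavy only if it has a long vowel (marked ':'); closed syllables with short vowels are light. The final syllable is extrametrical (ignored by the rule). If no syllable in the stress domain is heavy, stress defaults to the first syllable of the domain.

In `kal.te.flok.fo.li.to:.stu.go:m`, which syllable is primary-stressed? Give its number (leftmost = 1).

The final syllable (8, go:m) is extrametrical; the stress domain is syllables 1–7.
Weights: 1 kal L, 2 te L, 3 flok L, 4 fo L, 5 li L, 6 to: H, 7 stu L.
Heavy syllables in the domain: 6. The leftmost is syllable 6 (to:).
Primary stress: syllable 6 → kal.te.flok.fo.li.ˈto:.stu.go:m.

6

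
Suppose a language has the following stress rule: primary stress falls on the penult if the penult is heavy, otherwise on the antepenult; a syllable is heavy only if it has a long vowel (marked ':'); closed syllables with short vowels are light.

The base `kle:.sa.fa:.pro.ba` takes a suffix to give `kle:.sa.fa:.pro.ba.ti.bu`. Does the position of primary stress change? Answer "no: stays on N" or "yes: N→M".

Base `kle:.sa.fa:.pro.ba` (5 syllables):
  Weights: 3 fa: H, 4 pro L, 5 ba L.
  The penult (syllable 4, pro) is light, so stress falls on the antepenult (syllable 3, fa:).
  → primary stress on syllable 3.
Suffixed `kle:.sa.fa:.pro.ba.ti.bu` (7 syllables):
  Weights: 5 ba L, 6 ti L, 7 bu L.
  The penult (syllable 6, ti) is light, so stress falls on the antepenult (syllable 5, ba).
  → primary stress on syllable 5.

yes: 3→5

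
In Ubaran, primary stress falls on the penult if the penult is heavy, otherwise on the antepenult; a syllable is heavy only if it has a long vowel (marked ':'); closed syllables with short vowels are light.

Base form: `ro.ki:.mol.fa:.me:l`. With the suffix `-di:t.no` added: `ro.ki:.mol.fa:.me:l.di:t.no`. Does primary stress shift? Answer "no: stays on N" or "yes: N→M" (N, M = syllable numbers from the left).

yes: 4→6

Base `ro.ki:.mol.fa:.me:l` (5 syllables):
  Weights: 3 mol L, 4 fa: H, 5 me:l H.
  The penult (syllable 4, fa:) is heavy, so it takes stress.
  → primary stress on syllable 4.
Suffixed `ro.ki:.mol.fa:.me:l.di:t.no` (7 syllables):
  Weights: 5 me:l H, 6 di:t H, 7 no L.
  The penult (syllable 6, di:t) is heavy, so it takes stress.
  → primary stress on syllable 6.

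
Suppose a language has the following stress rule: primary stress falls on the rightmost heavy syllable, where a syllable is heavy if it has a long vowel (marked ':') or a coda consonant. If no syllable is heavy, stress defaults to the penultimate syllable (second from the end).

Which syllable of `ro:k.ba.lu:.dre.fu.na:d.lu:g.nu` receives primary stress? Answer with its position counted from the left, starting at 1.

Weights: 1 ro:k H, 2 ba L, 3 lu: H, 4 dre L, 5 fu L, 6 na:d H, 7 lu:g H, 8 nu L.
Heavy syllables in the domain: 1, 3, 6, 7. The rightmost is syllable 7 (lu:g).
Primary stress: syllable 7 → ro:k.ba.lu:.dre.fu.na:d.ˈlu:g.nu.

7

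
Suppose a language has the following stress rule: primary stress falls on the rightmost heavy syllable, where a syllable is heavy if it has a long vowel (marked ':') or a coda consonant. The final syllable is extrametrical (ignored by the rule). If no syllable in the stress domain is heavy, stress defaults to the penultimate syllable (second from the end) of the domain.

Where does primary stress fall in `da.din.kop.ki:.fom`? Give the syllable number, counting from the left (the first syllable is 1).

The final syllable (5, fom) is extrametrical; the stress domain is syllables 1–4.
Weights: 1 da L, 2 din H, 3 kop H, 4 ki: H.
Heavy syllables in the domain: 2, 3, 4. The rightmost is syllable 4 (ki:).
Primary stress: syllable 4 → da.din.kop.ˈki:.fom.

4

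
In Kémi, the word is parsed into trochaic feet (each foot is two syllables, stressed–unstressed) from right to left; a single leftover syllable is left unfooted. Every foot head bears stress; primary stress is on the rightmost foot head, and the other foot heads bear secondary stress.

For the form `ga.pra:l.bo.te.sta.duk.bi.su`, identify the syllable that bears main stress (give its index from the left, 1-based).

7

Parse right to left into trochaic (ˈσσ) feet: (ˈga.pra:l) (ˈbo.te) (ˈsta.duk) (ˈbi.su).
Foot heads (stressed positions): 1, 3, 5, 7.
End Rule Rightmost: primary stress on the rightmost head = syllable 7.
Primary stress: syllable 7 → ga.pra:l.bo.te.sta.duk.ˈbi.su.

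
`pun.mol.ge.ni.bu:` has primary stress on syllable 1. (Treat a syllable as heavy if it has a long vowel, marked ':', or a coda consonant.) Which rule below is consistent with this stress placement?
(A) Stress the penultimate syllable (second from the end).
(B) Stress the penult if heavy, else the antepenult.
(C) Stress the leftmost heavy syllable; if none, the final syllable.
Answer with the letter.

C

Rule A → syllable 4 (observed: 1).
Rule B → syllable 3 (observed: 1).
Rule C → syllable 1 ✓.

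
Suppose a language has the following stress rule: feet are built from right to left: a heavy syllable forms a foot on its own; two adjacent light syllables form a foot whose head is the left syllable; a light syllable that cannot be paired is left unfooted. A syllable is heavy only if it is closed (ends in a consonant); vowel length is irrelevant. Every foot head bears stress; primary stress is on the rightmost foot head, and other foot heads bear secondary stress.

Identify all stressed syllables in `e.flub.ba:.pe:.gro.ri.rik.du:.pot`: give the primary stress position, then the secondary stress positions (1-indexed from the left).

primary 9, secondary 2, 3, 5, 7

Weights: 1 e L, 2 flub H, 3 ba: L, 4 pe: L, 5 gro L, 6 ri L, 7 rik H, 8 du: L, 9 pot H.
Parse right to left (heavy = foot alone; LL = one foot; stranded L unfooted): e (ˈflub) (ˈba:.pe:) (ˈgro.ri) (ˈrik) du: (ˈpot).
Foot heads: 2, 3, 5, 7, 9.
Primary stress on the rightmost head = syllable 9.
Secondary stress on 2, 3, 5, 7: e.ˌflub.ˌba:.pe:.ˌgro.ri.ˌrik.du:.ˈpot.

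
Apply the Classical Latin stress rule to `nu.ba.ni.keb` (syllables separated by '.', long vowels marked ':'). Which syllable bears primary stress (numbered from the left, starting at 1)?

Classical Latin: stress the penult if heavy (long vowel or closed), else the antepenult.
Weights: 2 ba L, 3 ni L, 4 keb H.
The penult (syllable 3, ni) is light, so stress falls on the antepenult (syllable 2, ba).
Stress on syllable 2: nu.ˈba.ni.keb.

2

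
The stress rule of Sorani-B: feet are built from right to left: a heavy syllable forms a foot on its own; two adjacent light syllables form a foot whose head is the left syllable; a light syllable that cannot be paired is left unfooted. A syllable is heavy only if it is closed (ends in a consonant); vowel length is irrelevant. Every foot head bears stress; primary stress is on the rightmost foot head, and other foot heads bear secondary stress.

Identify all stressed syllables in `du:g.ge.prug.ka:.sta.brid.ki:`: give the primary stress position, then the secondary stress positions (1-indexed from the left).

Weights: 1 du:g H, 2 ge L, 3 prug H, 4 ka: L, 5 sta L, 6 brid H, 7 ki: L.
Parse right to left (heavy = foot alone; LL = one foot; stranded L unfooted): (ˈdu:g) ge (ˈprug) (ˈka:.sta) (ˈbrid) ki:.
Foot heads: 1, 3, 4, 6.
Primary stress on the rightmost head = syllable 6.
Secondary stress on 1, 3, 4: ˌdu:g.ge.ˌprug.ˌka:.sta.ˈbrid.ki:.

primary 6, secondary 1, 3, 4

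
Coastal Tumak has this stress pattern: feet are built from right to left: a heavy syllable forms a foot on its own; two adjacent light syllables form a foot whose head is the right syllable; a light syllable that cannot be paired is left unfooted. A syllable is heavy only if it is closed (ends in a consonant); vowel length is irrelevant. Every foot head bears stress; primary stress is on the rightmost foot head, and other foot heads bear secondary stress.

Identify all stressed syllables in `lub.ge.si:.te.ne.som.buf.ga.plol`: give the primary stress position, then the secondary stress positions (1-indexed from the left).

primary 9, secondary 1, 3, 5, 6, 7

Weights: 1 lub H, 2 ge L, 3 si: L, 4 te L, 5 ne L, 6 som H, 7 buf H, 8 ga L, 9 plol H.
Parse right to left (heavy = foot alone; LL = one foot; stranded L unfooted): (ˈlub) (ge.ˈsi:) (te.ˈne) (ˈsom) (ˈbuf) ga (ˈplol).
Foot heads: 1, 3, 5, 6, 7, 9.
Primary stress on the rightmost head = syllable 9.
Secondary stress on 1, 3, 5, 6, 7: ˌlub.ge.ˌsi:.te.ˌne.ˌsom.ˌbuf.ga.ˈplol.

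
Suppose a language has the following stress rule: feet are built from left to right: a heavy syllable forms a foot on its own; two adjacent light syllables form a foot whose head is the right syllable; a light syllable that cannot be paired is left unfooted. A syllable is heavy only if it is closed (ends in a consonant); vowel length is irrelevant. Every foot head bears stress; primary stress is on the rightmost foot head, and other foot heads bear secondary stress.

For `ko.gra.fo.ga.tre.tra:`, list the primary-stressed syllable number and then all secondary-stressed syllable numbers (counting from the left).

Weights: 1 ko L, 2 gra L, 3 fo L, 4 ga L, 5 tre L, 6 tra: L.
Parse left to right (heavy = foot alone; LL = one foot; stranded L unfooted): (ko.ˈgra) (fo.ˈga) (tre.ˈtra:).
Foot heads: 2, 4, 6.
Primary stress on the rightmost head = syllable 6.
Secondary stress on 2, 4: ko.ˌgra.fo.ˌga.tre.ˈtra:.

primary 6, secondary 2, 4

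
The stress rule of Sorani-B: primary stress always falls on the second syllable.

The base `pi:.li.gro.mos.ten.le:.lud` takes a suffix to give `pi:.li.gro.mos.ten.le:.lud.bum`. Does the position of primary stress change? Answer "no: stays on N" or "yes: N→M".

no: stays on 2

Base `pi:.li.gro.mos.ten.le:.lud` (7 syllables):
  The word has 7 syllables; the second syllable is syllable 2 (li).
  → primary stress on syllable 2.
Suffixed `pi:.li.gro.mos.ten.le:.lud.bum` (8 syllables):
  The word has 8 syllables; the second syllable is syllable 2 (li).
  → primary stress on syllable 2.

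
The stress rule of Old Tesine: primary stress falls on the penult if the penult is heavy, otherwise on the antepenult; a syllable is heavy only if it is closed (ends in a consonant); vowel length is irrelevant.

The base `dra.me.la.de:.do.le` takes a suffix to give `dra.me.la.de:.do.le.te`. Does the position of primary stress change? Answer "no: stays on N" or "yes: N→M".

yes: 4→5

Base `dra.me.la.de:.do.le` (6 syllables):
  Weights: 4 de: L, 5 do L, 6 le L.
  The penult (syllable 5, do) is light, so stress falls on the antepenult (syllable 4, de:).
  → primary stress on syllable 4.
Suffixed `dra.me.la.de:.do.le.te` (7 syllables):
  Weights: 5 do L, 6 le L, 7 te L.
  The penult (syllable 6, le) is light, so stress falls on the antepenult (syllable 5, do).
  → primary stress on syllable 5.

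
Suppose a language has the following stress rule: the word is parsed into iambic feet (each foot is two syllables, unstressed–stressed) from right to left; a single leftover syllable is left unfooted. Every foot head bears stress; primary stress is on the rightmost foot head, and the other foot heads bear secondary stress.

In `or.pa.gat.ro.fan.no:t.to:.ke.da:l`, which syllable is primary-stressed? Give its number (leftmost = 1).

Parse right to left into iambic (σˈσ) feet: or (pa.ˈgat) (ro.ˈfan) (no:t.ˈto:) (ke.ˈda:l). Syllable 1 is left unfooted.
Foot heads (stressed positions): 3, 5, 7, 9.
End Rule Rightmost: primary stress on the rightmost head = syllable 9.
Primary stress: syllable 9 → or.pa.gat.ro.fan.no:t.to:.ke.ˈda:l.

9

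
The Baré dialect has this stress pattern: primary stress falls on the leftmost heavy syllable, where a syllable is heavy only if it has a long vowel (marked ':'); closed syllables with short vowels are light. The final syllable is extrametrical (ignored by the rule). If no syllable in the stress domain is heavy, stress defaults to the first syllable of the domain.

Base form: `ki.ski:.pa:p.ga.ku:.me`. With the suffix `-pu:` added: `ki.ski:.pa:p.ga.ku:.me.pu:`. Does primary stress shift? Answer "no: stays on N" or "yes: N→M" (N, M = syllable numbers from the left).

Base `ki.ski:.pa:p.ga.ku:.me` (6 syllables):
  The final syllable (6, me) is extrametrical; the stress domain is syllables 1–5.
  Weights: 1 ki L, 2 ski: H, 3 pa:p H, 4 ga L, 5 ku: H.
  Heavy syllables in the domain: 2, 3, 5. The leftmost is syllable 2 (ski:).
  → primary stress on syllable 2.
Suffixed `ki.ski:.pa:p.ga.ku:.me.pu:` (7 syllables):
  The final syllable (7, pu:) is extrametrical; the stress domain is syllables 1–6.
  Weights: 1 ki L, 2 ski: H, 3 pa:p H, 4 ga L, 5 ku: H, 6 me L.
  Heavy syllables in the domain: 2, 3, 5. The leftmost is syllable 2 (ski:).
  → primary stress on syllable 2.

no: stays on 2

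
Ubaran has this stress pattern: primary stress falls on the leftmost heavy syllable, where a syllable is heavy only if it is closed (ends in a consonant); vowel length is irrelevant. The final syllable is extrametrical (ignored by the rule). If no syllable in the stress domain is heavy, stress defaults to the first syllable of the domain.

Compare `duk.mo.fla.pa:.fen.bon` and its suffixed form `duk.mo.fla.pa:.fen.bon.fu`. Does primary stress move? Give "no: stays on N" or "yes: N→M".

no: stays on 1

Base `duk.mo.fla.pa:.fen.bon` (6 syllables):
  The final syllable (6, bon) is extrametrical; the stress domain is syllables 1–5.
  Weights: 1 duk H, 2 mo L, 3 fla L, 4 pa: L, 5 fen H.
  Heavy syllables in the domain: 1, 5. The leftmost is syllable 1 (duk).
  → primary stress on syllable 1.
Suffixed `duk.mo.fla.pa:.fen.bon.fu` (7 syllables):
  The final syllable (7, fu) is extrametrical; the stress domain is syllables 1–6.
  Weights: 1 duk H, 2 mo L, 3 fla L, 4 pa: L, 5 fen H, 6 bon H.
  Heavy syllables in the domain: 1, 5, 6. The leftmost is syllable 1 (duk).
  → primary stress on syllable 1.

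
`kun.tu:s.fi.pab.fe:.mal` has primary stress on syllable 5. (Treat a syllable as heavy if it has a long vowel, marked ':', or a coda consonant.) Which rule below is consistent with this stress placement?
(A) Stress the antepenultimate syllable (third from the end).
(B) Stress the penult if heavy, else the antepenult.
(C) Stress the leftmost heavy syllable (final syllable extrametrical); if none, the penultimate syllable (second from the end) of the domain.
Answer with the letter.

B

Rule A → syllable 4 (observed: 5).
Rule B → syllable 5 ✓.
Rule C → syllable 1 (observed: 5).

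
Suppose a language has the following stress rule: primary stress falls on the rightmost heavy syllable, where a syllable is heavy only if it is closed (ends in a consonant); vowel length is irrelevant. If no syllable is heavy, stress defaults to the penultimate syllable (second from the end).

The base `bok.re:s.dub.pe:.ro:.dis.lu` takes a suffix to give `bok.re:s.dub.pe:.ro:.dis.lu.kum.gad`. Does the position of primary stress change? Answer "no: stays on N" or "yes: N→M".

yes: 6→9

Base `bok.re:s.dub.pe:.ro:.dis.lu` (7 syllables):
  Weights: 1 bok H, 2 re:s H, 3 dub H, 4 pe: L, 5 ro: L, 6 dis H, 7 lu L.
  Heavy syllables in the domain: 1, 2, 3, 6. The rightmost is syllable 6 (dis).
  → primary stress on syllable 6.
Suffixed `bok.re:s.dub.pe:.ro:.dis.lu.kum.gad` (9 syllables):
  Weights: 1 bok H, 2 re:s H, 3 dub H, 4 pe: L, 5 ro: L, 6 dis H, 7 lu L, 8 kum H, 9 gad H.
  Heavy syllables in the domain: 1, 2, 3, 6, 8, 9. The rightmost is syllable 9 (gad).
  → primary stress on syllable 9.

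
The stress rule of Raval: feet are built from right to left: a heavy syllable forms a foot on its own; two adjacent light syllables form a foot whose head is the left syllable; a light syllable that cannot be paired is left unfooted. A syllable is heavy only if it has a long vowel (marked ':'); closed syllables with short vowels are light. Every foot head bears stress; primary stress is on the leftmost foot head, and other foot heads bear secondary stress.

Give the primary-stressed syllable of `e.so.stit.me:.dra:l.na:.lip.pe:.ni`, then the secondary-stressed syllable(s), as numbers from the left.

Weights: 1 e L, 2 so L, 3 stit L, 4 me: H, 5 dra:l H, 6 na: H, 7 lip L, 8 pe: H, 9 ni L.
Parse right to left (heavy = foot alone; LL = one foot; stranded L unfooted): e (ˈso.stit) (ˈme:) (ˈdra:l) (ˈna:) lip (ˈpe:) ni.
Foot heads: 2, 4, 5, 6, 8.
Primary stress on the leftmost head = syllable 2.
Secondary stress on 4, 5, 6, 8: e.ˈso.stit.ˌme:.ˌdra:l.ˌna:.lip.ˌpe:.ni.

primary 2, secondary 4, 5, 6, 8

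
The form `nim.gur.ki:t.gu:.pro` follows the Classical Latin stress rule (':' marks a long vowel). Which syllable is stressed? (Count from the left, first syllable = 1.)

4

Classical Latin: stress the penult if heavy (long vowel or closed), else the antepenult.
Weights: 3 ki:t H, 4 gu: H, 5 pro L.
The penult (syllable 4, gu:) is heavy, so it takes stress.
Stress on syllable 4: nim.gur.ki:t.ˈgu:.pro.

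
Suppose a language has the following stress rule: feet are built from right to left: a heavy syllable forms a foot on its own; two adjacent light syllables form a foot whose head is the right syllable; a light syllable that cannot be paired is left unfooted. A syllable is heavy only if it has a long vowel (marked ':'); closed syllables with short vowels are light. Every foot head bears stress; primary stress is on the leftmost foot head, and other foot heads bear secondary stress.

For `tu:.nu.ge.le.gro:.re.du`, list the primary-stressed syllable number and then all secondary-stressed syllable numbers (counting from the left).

primary 1, secondary 4, 5, 7

Weights: 1 tu: H, 2 nu L, 3 ge L, 4 le L, 5 gro: H, 6 re L, 7 du L.
Parse right to left (heavy = foot alone; LL = one foot; stranded L unfooted): (ˈtu:) nu (ge.ˈle) (ˈgro:) (re.ˈdu).
Foot heads: 1, 4, 5, 7.
Primary stress on the leftmost head = syllable 1.
Secondary stress on 4, 5, 7: ˈtu:.nu.ge.ˌle.ˌgro:.re.ˌdu.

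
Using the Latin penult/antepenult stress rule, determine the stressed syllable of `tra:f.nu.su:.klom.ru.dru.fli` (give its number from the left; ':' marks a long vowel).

5

Classical Latin: stress the penult if heavy (long vowel or closed), else the antepenult.
Weights: 5 ru L, 6 dru L, 7 fli L.
The penult (syllable 6, dru) is light, so stress falls on the antepenult (syllable 5, ru).
Stress on syllable 5: tra:f.nu.su:.klom.ˈru.dru.fli.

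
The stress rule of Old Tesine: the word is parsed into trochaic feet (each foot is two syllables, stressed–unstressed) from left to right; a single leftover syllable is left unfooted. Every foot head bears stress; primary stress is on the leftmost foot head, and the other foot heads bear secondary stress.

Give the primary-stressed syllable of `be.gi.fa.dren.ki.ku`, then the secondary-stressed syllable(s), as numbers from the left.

Parse left to right into trochaic (ˈσσ) feet: (ˈbe.gi) (ˈfa.dren) (ˈki.ku).
Foot heads (stressed positions): 1, 3, 5.
End Rule Leftmost: primary stress on the leftmost head = syllable 1.
Secondary stress on 3, 5: ˈbe.gi.ˌfa.dren.ˌki.ku.

primary 1, secondary 3, 5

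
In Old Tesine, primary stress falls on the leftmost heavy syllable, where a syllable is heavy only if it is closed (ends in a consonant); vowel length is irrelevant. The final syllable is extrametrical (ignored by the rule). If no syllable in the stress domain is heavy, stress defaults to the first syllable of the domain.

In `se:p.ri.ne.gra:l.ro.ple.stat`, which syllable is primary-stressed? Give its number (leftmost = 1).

1

The final syllable (7, stat) is extrametrical; the stress domain is syllables 1–6.
Weights: 1 se:p H, 2 ri L, 3 ne L, 4 gra:l H, 5 ro L, 6 ple L.
Heavy syllables in the domain: 1, 4. The leftmost is syllable 1 (se:p).
Primary stress: syllable 1 → ˈse:p.ri.ne.gra:l.ro.ple.stat.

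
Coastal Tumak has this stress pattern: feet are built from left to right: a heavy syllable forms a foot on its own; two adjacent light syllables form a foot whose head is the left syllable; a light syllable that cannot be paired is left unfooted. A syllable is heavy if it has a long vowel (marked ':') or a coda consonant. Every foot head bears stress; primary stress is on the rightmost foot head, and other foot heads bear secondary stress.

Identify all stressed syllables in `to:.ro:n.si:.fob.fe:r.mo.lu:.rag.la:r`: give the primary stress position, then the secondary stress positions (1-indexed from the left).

Weights: 1 to: H, 2 ro:n H, 3 si: H, 4 fob H, 5 fe:r H, 6 mo L, 7 lu: H, 8 rag H, 9 la:r H.
Parse left to right (heavy = foot alone; LL = one foot; stranded L unfooted): (ˈto:) (ˈro:n) (ˈsi:) (ˈfob) (ˈfe:r) mo (ˈlu:) (ˈrag) (ˈla:r).
Foot heads: 1, 2, 3, 4, 5, 7, 8, 9.
Primary stress on the rightmost head = syllable 9.
Secondary stress on 1, 2, 3, 4, 5, 7, 8: ˌto:.ˌro:n.ˌsi:.ˌfob.ˌfe:r.mo.ˌlu:.ˌrag.ˈla:r.

primary 9, secondary 1, 2, 3, 4, 5, 7, 8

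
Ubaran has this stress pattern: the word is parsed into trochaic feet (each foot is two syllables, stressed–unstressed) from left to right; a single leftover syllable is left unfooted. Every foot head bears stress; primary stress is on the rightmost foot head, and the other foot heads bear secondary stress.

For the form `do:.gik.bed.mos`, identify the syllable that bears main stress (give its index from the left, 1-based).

Parse left to right into trochaic (ˈσσ) feet: (ˈdo:.gik) (ˈbed.mos).
Foot heads (stressed positions): 1, 3.
End Rule Rightmost: primary stress on the rightmost head = syllable 3.
Primary stress: syllable 3 → do:.gik.ˈbed.mos.

3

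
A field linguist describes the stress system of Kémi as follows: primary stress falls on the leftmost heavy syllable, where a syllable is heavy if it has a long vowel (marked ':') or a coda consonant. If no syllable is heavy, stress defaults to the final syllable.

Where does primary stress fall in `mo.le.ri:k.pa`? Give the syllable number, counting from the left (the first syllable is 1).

3

Weights: 1 mo L, 2 le L, 3 ri:k H, 4 pa L.
Heavy syllables in the domain: 3. The leftmost is syllable 3 (ri:k).
Primary stress: syllable 3 → mo.le.ˈri:k.pa.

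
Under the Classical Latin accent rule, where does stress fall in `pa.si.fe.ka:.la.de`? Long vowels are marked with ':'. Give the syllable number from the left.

Classical Latin: stress the penult if heavy (long vowel or closed), else the antepenult.
Weights: 4 ka: H, 5 la L, 6 de L.
The penult (syllable 5, la) is light, so stress falls on the antepenult (syllable 4, ka:).
Stress on syllable 4: pa.si.fe.ˈka:.la.de.

4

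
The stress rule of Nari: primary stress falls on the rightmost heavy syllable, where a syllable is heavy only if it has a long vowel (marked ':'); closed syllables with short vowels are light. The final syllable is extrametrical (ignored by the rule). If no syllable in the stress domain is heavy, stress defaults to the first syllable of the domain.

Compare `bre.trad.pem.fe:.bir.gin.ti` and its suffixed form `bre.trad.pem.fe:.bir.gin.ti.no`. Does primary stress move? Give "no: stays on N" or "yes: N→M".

no: stays on 4

Base `bre.trad.pem.fe:.bir.gin.ti` (7 syllables):
  The final syllable (7, ti) is extrametrical; the stress domain is syllables 1–6.
  Weights: 1 bre L, 2 trad L, 3 pem L, 4 fe: H, 5 bir L, 6 gin L.
  Heavy syllables in the domain: 4. The rightmost is syllable 4 (fe:).
  → primary stress on syllable 4.
Suffixed `bre.trad.pem.fe:.bir.gin.ti.no` (8 syllables):
  The final syllable (8, no) is extrametrical; the stress domain is syllables 1–7.
  Weights: 1 bre L, 2 trad L, 3 pem L, 4 fe: H, 5 bir L, 6 gin L, 7 ti L.
  Heavy syllables in the domain: 4. The rightmost is syllable 4 (fe:).
  → primary stress on syllable 4.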